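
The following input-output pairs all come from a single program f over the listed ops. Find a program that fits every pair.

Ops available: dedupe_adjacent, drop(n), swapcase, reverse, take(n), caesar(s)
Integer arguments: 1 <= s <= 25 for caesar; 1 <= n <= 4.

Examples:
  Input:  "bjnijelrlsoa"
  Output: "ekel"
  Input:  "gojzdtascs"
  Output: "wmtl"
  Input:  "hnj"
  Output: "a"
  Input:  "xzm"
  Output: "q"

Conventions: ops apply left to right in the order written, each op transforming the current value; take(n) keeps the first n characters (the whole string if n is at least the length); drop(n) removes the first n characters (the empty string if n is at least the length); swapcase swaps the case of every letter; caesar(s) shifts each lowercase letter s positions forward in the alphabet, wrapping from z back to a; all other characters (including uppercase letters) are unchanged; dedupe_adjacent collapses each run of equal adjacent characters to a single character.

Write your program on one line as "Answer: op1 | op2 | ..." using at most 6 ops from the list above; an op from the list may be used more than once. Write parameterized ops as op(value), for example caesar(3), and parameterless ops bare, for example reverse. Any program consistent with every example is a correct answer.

caesar(19) | reverse | drop(2) | take(4) | reverse

Check, running the answer program on each example:
  "bjnijelrlsoa" -> "ucgbcxekelht" -> "thlekexcbgcu" -> "lekexcbgcu" -> "leke" -> "ekel"
  "gojzdtascs" -> "zhcswmtlvl" -> "lvltmwschz" -> "ltmwschz" -> "ltmw" -> "wmtl"
  "hnj" -> "agc" -> "cga" -> "a" -> "a" -> "a"
  "xzm" -> "qsf" -> "fsq" -> "q" -> "q" -> "q"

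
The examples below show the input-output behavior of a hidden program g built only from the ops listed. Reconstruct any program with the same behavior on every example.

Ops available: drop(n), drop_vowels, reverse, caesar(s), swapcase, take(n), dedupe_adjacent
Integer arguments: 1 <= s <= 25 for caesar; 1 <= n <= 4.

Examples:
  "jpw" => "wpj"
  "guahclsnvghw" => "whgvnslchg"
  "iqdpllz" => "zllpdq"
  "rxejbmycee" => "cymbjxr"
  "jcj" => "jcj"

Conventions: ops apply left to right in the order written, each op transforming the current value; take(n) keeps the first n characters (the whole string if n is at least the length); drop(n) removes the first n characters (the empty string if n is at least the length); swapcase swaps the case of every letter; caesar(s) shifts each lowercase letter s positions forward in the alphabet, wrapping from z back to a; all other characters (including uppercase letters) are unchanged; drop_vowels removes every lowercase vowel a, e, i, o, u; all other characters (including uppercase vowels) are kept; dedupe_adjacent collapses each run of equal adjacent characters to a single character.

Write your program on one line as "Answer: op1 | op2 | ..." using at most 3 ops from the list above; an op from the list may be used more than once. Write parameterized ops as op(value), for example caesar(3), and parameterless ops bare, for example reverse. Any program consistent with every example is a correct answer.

reverse | drop_vowels

Check, running the answer program on each example:
  "jpw" -> "wpj" -> "wpj"
  "guahclsnvghw" -> "whgvnslchaug" -> "whgvnslchg"
  "iqdpllz" -> "zllpdqi" -> "zllpdq"
  "rxejbmycee" -> "eecymbjexr" -> "cymbjxr"
  "jcj" -> "jcj" -> "jcj"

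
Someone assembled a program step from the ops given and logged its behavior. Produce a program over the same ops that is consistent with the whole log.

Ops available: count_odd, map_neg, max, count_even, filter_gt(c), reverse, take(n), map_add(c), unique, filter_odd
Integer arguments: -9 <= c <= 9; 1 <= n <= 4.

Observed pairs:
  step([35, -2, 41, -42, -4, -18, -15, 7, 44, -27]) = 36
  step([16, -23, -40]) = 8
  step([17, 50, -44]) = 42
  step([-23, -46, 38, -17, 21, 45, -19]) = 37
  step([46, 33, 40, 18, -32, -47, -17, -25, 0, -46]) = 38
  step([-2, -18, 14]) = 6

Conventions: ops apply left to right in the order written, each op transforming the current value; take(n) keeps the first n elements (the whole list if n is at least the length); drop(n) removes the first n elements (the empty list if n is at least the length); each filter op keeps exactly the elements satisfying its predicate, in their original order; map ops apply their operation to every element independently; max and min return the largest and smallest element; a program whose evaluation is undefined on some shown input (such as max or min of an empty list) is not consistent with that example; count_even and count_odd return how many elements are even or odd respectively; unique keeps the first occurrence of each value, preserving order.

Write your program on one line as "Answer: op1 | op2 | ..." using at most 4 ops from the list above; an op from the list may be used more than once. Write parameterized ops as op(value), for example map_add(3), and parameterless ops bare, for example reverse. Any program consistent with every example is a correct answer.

reverse | map_add(-8) | max

Check, running the answer program on each example:
  [35, -2, 41, -42, -4, -18, -15, 7, 44, -27] -> [-27, 44, 7, -15, -18, -4, -42, 41, -2, 35] -> [-35, 36, -1, -23, -26, -12, -50, 33, -10, 27] -> 36
  [16, -23, -40] -> [-40, -23, 16] -> [-48, -31, 8] -> 8
  [17, 50, -44] -> [-44, 50, 17] -> [-52, 42, 9] -> 42
  [-23, -46, 38, -17, 21, 45, -19] -> [-19, 45, 21, -17, 38, -46, -23] -> [-27, 37, 13, -25, 30, -54, -31] -> 37
  [46, 33, 40, 18, -32, -47, -17, -25, 0, -46] -> [-46, 0, -25, -17, -47, -32, 18, 40, 33, 46] -> [-54, -8, -33, -25, -55, -40, 10, 32, 25, 38] -> 38
  [-2, -18, 14] -> [14, -18, -2] -> [6, -26, -10] -> 6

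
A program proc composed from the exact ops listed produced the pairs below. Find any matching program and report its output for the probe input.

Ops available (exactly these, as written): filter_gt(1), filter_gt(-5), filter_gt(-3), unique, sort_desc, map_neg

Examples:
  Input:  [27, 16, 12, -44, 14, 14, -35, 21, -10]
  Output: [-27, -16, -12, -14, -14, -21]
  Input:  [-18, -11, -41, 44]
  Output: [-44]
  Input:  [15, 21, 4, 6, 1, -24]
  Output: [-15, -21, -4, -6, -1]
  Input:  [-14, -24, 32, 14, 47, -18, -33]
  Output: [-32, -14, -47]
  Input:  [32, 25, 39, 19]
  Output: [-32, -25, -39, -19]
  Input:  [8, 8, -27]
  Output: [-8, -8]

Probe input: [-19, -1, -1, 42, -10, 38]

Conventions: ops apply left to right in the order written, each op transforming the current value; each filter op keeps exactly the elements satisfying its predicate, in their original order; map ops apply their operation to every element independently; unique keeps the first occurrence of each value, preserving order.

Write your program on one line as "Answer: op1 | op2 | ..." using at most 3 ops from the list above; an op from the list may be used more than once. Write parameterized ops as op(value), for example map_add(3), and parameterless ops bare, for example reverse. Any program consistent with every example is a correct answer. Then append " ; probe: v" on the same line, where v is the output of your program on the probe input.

filter_gt(-5) | map_neg ; probe: [1, 1, -42, -38]

Check, running the answer program on each example:
  [27, 16, 12, -44, 14, 14, -35, 21, -10] -> [27, 16, 12, 14, 14, 21] -> [-27, -16, -12, -14, -14, -21]
  [-18, -11, -41, 44] -> [44] -> [-44]
  [15, 21, 4, 6, 1, -24] -> [15, 21, 4, 6, 1] -> [-15, -21, -4, -6, -1]
  [-14, -24, 32, 14, 47, -18, -33] -> [32, 14, 47] -> [-32, -14, -47]
  [32, 25, 39, 19] -> [32, 25, 39, 19] -> [-32, -25, -39, -19]
  [8, 8, -27] -> [8, 8] -> [-8, -8]
  probe: [-19, -1, -1, 42, -10, 38] -> [-1, -1, 42, 38] -> [1, 1, -42, -38]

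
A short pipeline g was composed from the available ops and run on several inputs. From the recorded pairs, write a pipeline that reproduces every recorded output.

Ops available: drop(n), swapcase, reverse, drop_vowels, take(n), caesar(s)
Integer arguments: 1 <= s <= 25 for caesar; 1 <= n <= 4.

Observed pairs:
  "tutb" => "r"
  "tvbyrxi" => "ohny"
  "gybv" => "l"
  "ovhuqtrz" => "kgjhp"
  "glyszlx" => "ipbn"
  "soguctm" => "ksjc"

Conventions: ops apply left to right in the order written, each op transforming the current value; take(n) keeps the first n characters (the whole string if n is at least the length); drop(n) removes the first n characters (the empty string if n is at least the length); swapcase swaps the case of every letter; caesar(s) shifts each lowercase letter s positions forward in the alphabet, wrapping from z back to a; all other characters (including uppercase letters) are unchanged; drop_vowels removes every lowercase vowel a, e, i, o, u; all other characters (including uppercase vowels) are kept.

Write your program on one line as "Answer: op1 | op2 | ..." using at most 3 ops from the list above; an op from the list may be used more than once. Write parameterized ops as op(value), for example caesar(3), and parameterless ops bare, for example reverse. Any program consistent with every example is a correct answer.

drop(3) | caesar(16)

Check, running the answer program on each example:
  "tutb" -> "b" -> "r"
  "tvbyrxi" -> "yrxi" -> "ohny"
  "gybv" -> "v" -> "l"
  "ovhuqtrz" -> "uqtrz" -> "kgjhp"
  "glyszlx" -> "szlx" -> "ipbn"
  "soguctm" -> "uctm" -> "ksjc"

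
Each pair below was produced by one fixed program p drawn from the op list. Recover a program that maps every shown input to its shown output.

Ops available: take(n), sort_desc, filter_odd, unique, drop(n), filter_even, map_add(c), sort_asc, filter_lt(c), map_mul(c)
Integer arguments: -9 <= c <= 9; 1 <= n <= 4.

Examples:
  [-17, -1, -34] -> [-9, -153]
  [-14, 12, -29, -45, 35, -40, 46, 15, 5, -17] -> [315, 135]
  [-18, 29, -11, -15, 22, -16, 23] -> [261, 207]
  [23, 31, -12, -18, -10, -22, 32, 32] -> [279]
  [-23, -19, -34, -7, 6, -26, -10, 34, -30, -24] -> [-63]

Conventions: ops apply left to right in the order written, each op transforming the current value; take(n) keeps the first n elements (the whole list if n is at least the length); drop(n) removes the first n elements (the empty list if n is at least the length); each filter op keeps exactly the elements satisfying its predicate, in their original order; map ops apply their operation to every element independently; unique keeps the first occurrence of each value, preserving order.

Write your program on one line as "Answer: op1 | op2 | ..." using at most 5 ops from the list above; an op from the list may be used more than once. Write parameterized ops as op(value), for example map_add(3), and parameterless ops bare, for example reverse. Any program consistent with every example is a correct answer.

sort_asc | sort_desc | map_mul(9) | take(3) | filter_odd

Check, running the answer program on each example:
  [-17, -1, -34] -> [-34, -17, -1] -> [-1, -17, -34] -> [-9, -153, -306] -> [-9, -153, -306] -> [-9, -153]
  [-14, 12, -29, -45, 35, -40, 46, 15, 5, -17] -> [-45, -40, -29, -17, -14, 5, 12, 15, 35, 46] -> [46, 35, 15, 12, 5, -14, -17, -29, -40, -45] -> [414, 315, 135, 108, 45, -126, -153, -261, -360, -405] -> [414, 315, 135] -> [315, 135]
  [-18, 29, -11, -15, 22, -16, 23] -> [-18, -16, -15, -11, 22, 23, 29] -> [29, 23, 22, -11, -15, -16, -18] -> [261, 207, 198, -99, -135, -144, -162] -> [261, 207, 198] -> [261, 207]
  [23, 31, -12, -18, -10, -22, 32, 32] -> [-22, -18, -12, -10, 23, 31, 32, 32] -> [32, 32, 31, 23, -10, -12, -18, -22] -> [288, 288, 279, 207, -90, -108, -162, -198] -> [288, 288, 279] -> [279]
  [-23, -19, -34, -7, 6, -26, -10, 34, -30, -24] -> [-34, -30, -26, -24, -23, -19, -10, -7, 6, 34] -> [34, 6, -7, -10, -19, -23, -24, -26, -30, -34] -> [306, 54, -63, -90, -171, -207, -216, -234, -270, -306] -> [306, 54, -63] -> [-63]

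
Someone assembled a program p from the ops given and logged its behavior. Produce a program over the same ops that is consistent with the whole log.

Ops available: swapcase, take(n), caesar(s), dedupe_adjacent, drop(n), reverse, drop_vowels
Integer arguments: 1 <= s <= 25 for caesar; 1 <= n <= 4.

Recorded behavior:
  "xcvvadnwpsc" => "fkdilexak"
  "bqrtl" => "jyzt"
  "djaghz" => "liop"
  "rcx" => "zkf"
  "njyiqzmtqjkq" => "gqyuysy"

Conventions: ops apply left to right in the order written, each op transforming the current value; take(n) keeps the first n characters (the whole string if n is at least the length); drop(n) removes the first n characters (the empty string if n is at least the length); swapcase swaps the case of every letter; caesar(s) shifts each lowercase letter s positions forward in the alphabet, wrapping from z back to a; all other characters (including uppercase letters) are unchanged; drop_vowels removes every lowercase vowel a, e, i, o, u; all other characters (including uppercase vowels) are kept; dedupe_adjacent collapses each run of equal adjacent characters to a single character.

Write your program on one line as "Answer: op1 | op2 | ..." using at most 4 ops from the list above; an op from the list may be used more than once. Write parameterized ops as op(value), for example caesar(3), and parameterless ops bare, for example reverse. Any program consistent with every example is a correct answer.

caesar(21) | dedupe_adjacent | drop_vowels | caesar(13)

Check, running the answer program on each example:
  "xcvvadnwpsc" -> "sxqqvyirknx" -> "sxqvyirknx" -> "sxqvyrknx" -> "fkdilexak"
  "bqrtl" -> "wlmog" -> "wlmog" -> "wlmg" -> "jyzt"
  "djaghz" -> "yevbcu" -> "yevbcu" -> "yvbc" -> "liop"
  "rcx" -> "mxs" -> "mxs" -> "mxs" -> "zkf"
  "njyiqzmtqjkq" -> "ietdluholefl" -> "ietdluholefl" -> "tdlhlfl" -> "gqyuysy"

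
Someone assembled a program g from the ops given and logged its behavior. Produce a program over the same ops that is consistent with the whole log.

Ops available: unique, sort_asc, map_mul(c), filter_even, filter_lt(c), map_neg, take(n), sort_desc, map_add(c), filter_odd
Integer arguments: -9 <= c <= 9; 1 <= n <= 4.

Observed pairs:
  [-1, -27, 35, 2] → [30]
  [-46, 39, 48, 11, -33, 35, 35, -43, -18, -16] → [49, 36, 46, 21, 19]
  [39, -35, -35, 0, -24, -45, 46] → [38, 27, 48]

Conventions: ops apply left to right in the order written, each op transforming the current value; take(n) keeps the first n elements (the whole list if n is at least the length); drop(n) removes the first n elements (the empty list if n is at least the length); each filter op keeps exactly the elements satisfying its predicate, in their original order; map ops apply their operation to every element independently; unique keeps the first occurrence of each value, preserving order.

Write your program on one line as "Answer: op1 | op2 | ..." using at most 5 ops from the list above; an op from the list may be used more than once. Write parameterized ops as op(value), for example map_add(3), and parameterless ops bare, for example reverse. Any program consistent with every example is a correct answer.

filter_lt(-3) | map_add(-3) | unique | map_neg

Check, running the answer program on each example:
  [-1, -27, 35, 2] -> [-27] -> [-30] -> [-30] -> [30]
  [-46, 39, 48, 11, -33, 35, 35, -43, -18, -16] -> [-46, -33, -43, -18, -16] -> [-49, -36, -46, -21, -19] -> [-49, -36, -46, -21, -19] -> [49, 36, 46, 21, 19]
  [39, -35, -35, 0, -24, -45, 46] -> [-35, -35, -24, -45] -> [-38, -38, -27, -48] -> [-38, -27, -48] -> [38, 27, 48]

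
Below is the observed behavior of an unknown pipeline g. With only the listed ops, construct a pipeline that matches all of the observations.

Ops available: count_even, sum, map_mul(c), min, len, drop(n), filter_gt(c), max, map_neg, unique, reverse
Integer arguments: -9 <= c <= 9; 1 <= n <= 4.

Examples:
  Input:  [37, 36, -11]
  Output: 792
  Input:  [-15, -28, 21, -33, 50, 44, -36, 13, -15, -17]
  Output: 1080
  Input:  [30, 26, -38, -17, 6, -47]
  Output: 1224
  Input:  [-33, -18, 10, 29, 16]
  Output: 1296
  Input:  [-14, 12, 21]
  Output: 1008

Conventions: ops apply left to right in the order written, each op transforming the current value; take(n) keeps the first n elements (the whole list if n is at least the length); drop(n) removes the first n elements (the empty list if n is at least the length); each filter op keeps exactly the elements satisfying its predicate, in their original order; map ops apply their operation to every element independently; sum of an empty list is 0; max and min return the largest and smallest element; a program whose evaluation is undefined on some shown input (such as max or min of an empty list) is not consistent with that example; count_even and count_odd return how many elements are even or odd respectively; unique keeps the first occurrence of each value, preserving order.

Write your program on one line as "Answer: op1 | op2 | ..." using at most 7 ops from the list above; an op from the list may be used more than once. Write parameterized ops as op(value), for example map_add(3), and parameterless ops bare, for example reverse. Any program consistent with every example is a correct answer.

map_mul(-9) | map_neg | map_mul(-8) | unique | filter_gt(3) | min

Check, running the answer program on each example:
  [37, 36, -11] -> [-333, -324, 99] -> [333, 324, -99] -> [-2664, -2592, 792] -> [-2664, -2592, 792] -> [792] -> 792
  [-15, -28, 21, -33, 50, 44, -36, 13, -15, -17] -> [135, 252, -189, 297, -450, -396, 324, -117, 135, 153] -> [-135, -252, 189, -297, 450, 396, -324, 117, -135, -153] -> [1080, 2016, -1512, 2376, -3600, -3168, 2592, -936, 1080, 1224] -> [1080, 2016, -1512, 2376, -3600, -3168, 2592, -936, 1224] -> [1080, 2016, 2376, 2592, 1224] -> 1080
  [30, 26, -38, -17, 6, -47] -> [-270, -234, 342, 153, -54, 423] -> [270, 234, -342, -153, 54, -423] -> [-2160, -1872, 2736, 1224, -432, 3384] -> [-2160, -1872, 2736, 1224, -432, 3384] -> [2736, 1224, 3384] -> 1224
  [-33, -18, 10, 29, 16] -> [297, 162, -90, -261, -144] -> [-297, -162, 90, 261, 144] -> [2376, 1296, -720, -2088, -1152] -> [2376, 1296, -720, -2088, -1152] -> [2376, 1296] -> 1296
  [-14, 12, 21] -> [126, -108, -189] -> [-126, 108, 189] -> [1008, -864, -1512] -> [1008, -864, -1512] -> [1008] -> 1008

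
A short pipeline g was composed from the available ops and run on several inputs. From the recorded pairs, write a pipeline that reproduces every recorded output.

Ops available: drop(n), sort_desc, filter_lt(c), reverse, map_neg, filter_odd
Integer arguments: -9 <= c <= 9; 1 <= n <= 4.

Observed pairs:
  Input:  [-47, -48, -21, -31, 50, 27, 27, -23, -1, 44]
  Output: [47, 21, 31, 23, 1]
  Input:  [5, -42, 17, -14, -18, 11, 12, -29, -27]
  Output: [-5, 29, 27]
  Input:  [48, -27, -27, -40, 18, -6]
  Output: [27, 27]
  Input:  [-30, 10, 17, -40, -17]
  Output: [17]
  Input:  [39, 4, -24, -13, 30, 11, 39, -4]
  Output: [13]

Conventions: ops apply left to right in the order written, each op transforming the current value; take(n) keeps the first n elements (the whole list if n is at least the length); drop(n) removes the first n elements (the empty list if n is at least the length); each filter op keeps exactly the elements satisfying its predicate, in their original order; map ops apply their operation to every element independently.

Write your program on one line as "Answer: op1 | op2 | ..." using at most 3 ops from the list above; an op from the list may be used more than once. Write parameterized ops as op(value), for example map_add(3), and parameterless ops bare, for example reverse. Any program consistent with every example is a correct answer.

filter_lt(9) | map_neg | filter_odd

Check, running the answer program on each example:
  [-47, -48, -21, -31, 50, 27, 27, -23, -1, 44] -> [-47, -48, -21, -31, -23, -1] -> [47, 48, 21, 31, 23, 1] -> [47, 21, 31, 23, 1]
  [5, -42, 17, -14, -18, 11, 12, -29, -27] -> [5, -42, -14, -18, -29, -27] -> [-5, 42, 14, 18, 29, 27] -> [-5, 29, 27]
  [48, -27, -27, -40, 18, -6] -> [-27, -27, -40, -6] -> [27, 27, 40, 6] -> [27, 27]
  [-30, 10, 17, -40, -17] -> [-30, -40, -17] -> [30, 40, 17] -> [17]
  [39, 4, -24, -13, 30, 11, 39, -4] -> [4, -24, -13, -4] -> [-4, 24, 13, 4] -> [13]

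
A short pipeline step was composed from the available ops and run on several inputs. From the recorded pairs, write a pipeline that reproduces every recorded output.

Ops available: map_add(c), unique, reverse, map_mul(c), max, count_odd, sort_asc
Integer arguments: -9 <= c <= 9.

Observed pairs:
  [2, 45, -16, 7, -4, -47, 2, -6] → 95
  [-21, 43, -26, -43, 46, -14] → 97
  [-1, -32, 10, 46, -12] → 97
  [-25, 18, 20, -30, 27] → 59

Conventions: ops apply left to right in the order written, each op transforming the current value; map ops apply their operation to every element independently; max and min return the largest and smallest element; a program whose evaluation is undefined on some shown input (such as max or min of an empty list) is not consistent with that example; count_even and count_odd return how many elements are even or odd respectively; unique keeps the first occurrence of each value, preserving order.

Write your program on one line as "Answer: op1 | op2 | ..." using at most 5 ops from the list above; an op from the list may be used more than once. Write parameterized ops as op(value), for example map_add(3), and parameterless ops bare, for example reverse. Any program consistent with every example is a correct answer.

map_mul(2) | map_add(5) | reverse | max

Check, running the answer program on each example:
  [2, 45, -16, 7, -4, -47, 2, -6] -> [4, 90, -32, 14, -8, -94, 4, -12] -> [9, 95, -27, 19, -3, -89, 9, -7] -> [-7, 9, -89, -3, 19, -27, 95, 9] -> 95
  [-21, 43, -26, -43, 46, -14] -> [-42, 86, -52, -86, 92, -28] -> [-37, 91, -47, -81, 97, -23] -> [-23, 97, -81, -47, 91, -37] -> 97
  [-1, -32, 10, 46, -12] -> [-2, -64, 20, 92, -24] -> [3, -59, 25, 97, -19] -> [-19, 97, 25, -59, 3] -> 97
  [-25, 18, 20, -30, 27] -> [-50, 36, 40, -60, 54] -> [-45, 41, 45, -55, 59] -> [59, -55, 45, 41, -45] -> 59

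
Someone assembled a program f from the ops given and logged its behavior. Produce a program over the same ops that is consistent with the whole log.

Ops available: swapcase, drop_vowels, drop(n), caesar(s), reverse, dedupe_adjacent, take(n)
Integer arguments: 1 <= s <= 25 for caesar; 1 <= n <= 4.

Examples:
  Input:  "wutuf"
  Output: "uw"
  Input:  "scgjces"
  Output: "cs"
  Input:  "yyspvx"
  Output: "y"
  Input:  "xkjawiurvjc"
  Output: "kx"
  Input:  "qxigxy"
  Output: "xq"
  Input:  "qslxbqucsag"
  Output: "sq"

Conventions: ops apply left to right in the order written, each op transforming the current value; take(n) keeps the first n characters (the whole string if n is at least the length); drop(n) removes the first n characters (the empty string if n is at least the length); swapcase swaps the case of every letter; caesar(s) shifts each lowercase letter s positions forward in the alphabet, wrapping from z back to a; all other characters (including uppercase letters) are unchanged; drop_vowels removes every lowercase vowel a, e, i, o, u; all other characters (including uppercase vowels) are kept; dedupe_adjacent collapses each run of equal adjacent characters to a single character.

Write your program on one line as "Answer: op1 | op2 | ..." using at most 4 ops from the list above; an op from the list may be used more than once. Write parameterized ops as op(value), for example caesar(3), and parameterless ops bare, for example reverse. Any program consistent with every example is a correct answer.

take(3) | reverse | dedupe_adjacent | drop(1)

Check, running the answer program on each example:
  "wutuf" -> "wut" -> "tuw" -> "tuw" -> "uw"
  "scgjces" -> "scg" -> "gcs" -> "gcs" -> "cs"
  "yyspvx" -> "yys" -> "syy" -> "sy" -> "y"
  "xkjawiurvjc" -> "xkj" -> "jkx" -> "jkx" -> "kx"
  "qxigxy" -> "qxi" -> "ixq" -> "ixq" -> "xq"
  "qslxbqucsag" -> "qsl" -> "lsq" -> "lsq" -> "sq"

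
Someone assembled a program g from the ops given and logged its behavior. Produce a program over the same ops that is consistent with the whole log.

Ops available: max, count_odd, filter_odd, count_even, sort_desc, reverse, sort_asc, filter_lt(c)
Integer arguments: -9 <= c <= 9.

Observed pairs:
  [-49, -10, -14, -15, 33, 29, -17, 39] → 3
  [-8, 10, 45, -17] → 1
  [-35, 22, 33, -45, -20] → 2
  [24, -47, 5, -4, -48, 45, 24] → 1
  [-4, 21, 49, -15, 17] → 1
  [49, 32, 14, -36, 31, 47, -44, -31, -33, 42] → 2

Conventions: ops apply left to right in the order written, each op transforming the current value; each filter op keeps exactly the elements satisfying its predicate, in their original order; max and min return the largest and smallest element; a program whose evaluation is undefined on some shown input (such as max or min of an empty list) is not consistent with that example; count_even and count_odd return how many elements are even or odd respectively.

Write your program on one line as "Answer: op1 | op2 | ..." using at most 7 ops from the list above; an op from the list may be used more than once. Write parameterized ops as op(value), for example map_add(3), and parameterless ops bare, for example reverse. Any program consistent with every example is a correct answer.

reverse | filter_lt(3) | reverse | filter_odd | reverse | count_odd

Check, running the answer program on each example:
  [-49, -10, -14, -15, 33, 29, -17, 39] -> [39, -17, 29, 33, -15, -14, -10, -49] -> [-17, -15, -14, -10, -49] -> [-49, -10, -14, -15, -17] -> [-49, -15, -17] -> [-17, -15, -49] -> 3
  [-8, 10, 45, -17] -> [-17, 45, 10, -8] -> [-17, -8] -> [-8, -17] -> [-17] -> [-17] -> 1
  [-35, 22, 33, -45, -20] -> [-20, -45, 33, 22, -35] -> [-20, -45, -35] -> [-35, -45, -20] -> [-35, -45] -> [-45, -35] -> 2
  [24, -47, 5, -4, -48, 45, 24] -> [24, 45, -48, -4, 5, -47, 24] -> [-48, -4, -47] -> [-47, -4, -48] -> [-47] -> [-47] -> 1
  [-4, 21, 49, -15, 17] -> [17, -15, 49, 21, -4] -> [-15, -4] -> [-4, -15] -> [-15] -> [-15] -> 1
  [49, 32, 14, -36, 31, 47, -44, -31, -33, 42] -> [42, -33, -31, -44, 47, 31, -36, 14, 32, 49] -> [-33, -31, -44, -36] -> [-36, -44, -31, -33] -> [-31, -33] -> [-33, -31] -> 2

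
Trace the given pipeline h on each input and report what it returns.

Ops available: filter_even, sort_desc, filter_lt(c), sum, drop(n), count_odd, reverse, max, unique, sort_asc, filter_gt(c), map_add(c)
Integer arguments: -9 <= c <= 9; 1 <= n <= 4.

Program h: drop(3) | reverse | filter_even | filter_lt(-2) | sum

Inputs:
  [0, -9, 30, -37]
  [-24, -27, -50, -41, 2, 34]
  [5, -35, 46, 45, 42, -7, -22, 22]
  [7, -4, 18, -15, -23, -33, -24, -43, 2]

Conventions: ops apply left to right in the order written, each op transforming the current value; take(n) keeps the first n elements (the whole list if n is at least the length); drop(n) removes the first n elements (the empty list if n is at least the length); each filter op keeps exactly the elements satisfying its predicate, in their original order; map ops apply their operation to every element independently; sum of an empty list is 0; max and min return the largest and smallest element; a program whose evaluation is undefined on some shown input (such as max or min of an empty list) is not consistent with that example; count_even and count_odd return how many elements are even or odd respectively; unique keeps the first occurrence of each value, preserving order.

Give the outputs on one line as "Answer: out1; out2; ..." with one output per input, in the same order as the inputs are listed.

Execution, op by op:
  [0, -9, 30, -37] -> [-37] -> [-37] -> [] -> [] -> 0
  [-24, -27, -50, -41, 2, 34] -> [-41, 2, 34] -> [34, 2, -41] -> [34, 2] -> [] -> 0
  [5, -35, 46, 45, 42, -7, -22, 22] -> [45, 42, -7, -22, 22] -> [22, -22, -7, 42, 45] -> [22, -22, 42] -> [-22] -> -22
  [7, -4, 18, -15, -23, -33, -24, -43, 2] -> [-15, -23, -33, -24, -43, 2] -> [2, -43, -24, -33, -23, -15] -> [2, -24] -> [-24] -> -24

0; 0; -22; -24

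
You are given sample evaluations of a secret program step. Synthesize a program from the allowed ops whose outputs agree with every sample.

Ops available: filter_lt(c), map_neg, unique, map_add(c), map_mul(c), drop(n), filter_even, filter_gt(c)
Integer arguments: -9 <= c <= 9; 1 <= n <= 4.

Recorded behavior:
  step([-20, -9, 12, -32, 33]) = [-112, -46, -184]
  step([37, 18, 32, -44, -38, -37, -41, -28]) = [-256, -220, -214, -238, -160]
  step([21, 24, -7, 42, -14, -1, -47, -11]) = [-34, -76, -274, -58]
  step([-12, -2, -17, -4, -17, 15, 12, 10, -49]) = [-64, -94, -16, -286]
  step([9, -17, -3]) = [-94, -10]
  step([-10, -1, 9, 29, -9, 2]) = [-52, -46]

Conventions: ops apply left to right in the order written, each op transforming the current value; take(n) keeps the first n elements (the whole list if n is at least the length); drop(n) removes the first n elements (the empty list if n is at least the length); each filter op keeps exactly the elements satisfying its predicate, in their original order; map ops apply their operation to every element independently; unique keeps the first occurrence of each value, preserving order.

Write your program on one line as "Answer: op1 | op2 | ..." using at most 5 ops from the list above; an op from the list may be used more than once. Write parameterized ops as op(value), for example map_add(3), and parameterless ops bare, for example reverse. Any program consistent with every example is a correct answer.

filter_lt(4) | unique | map_mul(6) | map_add(8) | filter_lt(-7)

Check, running the answer program on each example:
  [-20, -9, 12, -32, 33] -> [-20, -9, -32] -> [-20, -9, -32] -> [-120, -54, -192] -> [-112, -46, -184] -> [-112, -46, -184]
  [37, 18, 32, -44, -38, -37, -41, -28] -> [-44, -38, -37, -41, -28] -> [-44, -38, -37, -41, -28] -> [-264, -228, -222, -246, -168] -> [-256, -220, -214, -238, -160] -> [-256, -220, -214, -238, -160]
  [21, 24, -7, 42, -14, -1, -47, -11] -> [-7, -14, -1, -47, -11] -> [-7, -14, -1, -47, -11] -> [-42, -84, -6, -282, -66] -> [-34, -76, 2, -274, -58] -> [-34, -76, -274, -58]
  [-12, -2, -17, -4, -17, 15, 12, 10, -49] -> [-12, -2, -17, -4, -17, -49] -> [-12, -2, -17, -4, -49] -> [-72, -12, -102, -24, -294] -> [-64, -4, -94, -16, -286] -> [-64, -94, -16, -286]
  [9, -17, -3] -> [-17, -3] -> [-17, -3] -> [-102, -18] -> [-94, -10] -> [-94, -10]
  [-10, -1, 9, 29, -9, 2] -> [-10, -1, -9, 2] -> [-10, -1, -9, 2] -> [-60, -6, -54, 12] -> [-52, 2, -46, 20] -> [-52, -46]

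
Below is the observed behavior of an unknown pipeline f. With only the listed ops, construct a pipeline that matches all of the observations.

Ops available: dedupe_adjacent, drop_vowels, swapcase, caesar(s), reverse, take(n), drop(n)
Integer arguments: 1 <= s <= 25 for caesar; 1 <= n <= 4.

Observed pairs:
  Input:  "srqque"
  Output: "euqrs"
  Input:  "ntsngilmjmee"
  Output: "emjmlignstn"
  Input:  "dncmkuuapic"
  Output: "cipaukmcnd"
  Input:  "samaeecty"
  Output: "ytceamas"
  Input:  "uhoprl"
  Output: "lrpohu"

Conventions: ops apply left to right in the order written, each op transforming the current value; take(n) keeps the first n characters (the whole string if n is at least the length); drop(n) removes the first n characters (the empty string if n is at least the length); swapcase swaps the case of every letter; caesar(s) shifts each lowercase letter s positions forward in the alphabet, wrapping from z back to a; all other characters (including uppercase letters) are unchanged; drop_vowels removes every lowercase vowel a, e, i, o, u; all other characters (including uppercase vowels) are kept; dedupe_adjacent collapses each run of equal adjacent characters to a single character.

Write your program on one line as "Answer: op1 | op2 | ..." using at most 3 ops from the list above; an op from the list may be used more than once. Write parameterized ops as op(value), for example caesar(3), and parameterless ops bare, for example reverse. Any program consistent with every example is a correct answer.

reverse | dedupe_adjacent

Check, running the answer program on each example:
  "srqque" -> "euqqrs" -> "euqrs"
  "ntsngilmjmee" -> "eemjmlignstn" -> "emjmlignstn"
  "dncmkuuapic" -> "cipauukmcnd" -> "cipaukmcnd"
  "samaeecty" -> "ytceeamas" -> "ytceamas"
  "uhoprl" -> "lrpohu" -> "lrpohu"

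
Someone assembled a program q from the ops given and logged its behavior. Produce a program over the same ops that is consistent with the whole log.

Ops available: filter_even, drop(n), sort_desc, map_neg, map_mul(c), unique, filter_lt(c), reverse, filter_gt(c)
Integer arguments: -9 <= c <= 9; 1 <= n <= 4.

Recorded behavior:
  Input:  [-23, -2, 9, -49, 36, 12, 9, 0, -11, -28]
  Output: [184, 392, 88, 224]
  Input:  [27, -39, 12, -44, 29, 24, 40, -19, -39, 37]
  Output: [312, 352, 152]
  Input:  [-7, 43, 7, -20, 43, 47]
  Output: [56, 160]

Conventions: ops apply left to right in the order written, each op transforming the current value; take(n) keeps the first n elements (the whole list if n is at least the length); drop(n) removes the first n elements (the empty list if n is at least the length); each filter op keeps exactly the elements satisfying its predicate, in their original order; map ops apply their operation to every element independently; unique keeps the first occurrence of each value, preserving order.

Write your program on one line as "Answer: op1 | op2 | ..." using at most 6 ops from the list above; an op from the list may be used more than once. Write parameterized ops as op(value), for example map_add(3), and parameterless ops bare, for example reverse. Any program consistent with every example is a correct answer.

filter_lt(-5) | map_mul(-1) | unique | map_mul(-8) | map_neg

Check, running the answer program on each example:
  [-23, -2, 9, -49, 36, 12, 9, 0, -11, -28] -> [-23, -49, -11, -28] -> [23, 49, 11, 28] -> [23, 49, 11, 28] -> [-184, -392, -88, -224] -> [184, 392, 88, 224]
  [27, -39, 12, -44, 29, 24, 40, -19, -39, 37] -> [-39, -44, -19, -39] -> [39, 44, 19, 39] -> [39, 44, 19] -> [-312, -352, -152] -> [312, 352, 152]
  [-7, 43, 7, -20, 43, 47] -> [-7, -20] -> [7, 20] -> [7, 20] -> [-56, -160] -> [56, 160]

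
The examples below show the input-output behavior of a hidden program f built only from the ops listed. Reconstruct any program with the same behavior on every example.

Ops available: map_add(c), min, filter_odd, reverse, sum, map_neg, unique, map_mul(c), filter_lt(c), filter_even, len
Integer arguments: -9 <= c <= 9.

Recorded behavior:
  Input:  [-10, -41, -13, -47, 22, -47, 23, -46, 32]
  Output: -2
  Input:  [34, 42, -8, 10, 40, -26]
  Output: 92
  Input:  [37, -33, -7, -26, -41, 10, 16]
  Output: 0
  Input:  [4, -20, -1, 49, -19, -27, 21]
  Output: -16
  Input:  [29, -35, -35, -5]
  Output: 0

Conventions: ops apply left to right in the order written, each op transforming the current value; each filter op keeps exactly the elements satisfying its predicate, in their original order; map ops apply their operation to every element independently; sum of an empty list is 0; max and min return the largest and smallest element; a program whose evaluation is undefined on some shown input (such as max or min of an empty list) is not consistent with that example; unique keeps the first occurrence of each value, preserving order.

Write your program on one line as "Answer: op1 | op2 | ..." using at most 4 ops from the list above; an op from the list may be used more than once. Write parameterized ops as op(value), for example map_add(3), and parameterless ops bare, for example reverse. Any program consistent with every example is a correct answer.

filter_even | reverse | sum

Check, running the answer program on each example:
  [-10, -41, -13, -47, 22, -47, 23, -46, 32] -> [-10, 22, -46, 32] -> [32, -46, 22, -10] -> -2
  [34, 42, -8, 10, 40, -26] -> [34, 42, -8, 10, 40, -26] -> [-26, 40, 10, -8, 42, 34] -> 92
  [37, -33, -7, -26, -41, 10, 16] -> [-26, 10, 16] -> [16, 10, -26] -> 0
  [4, -20, -1, 49, -19, -27, 21] -> [4, -20] -> [-20, 4] -> -16
  [29, -35, -35, -5] -> [] -> [] -> 0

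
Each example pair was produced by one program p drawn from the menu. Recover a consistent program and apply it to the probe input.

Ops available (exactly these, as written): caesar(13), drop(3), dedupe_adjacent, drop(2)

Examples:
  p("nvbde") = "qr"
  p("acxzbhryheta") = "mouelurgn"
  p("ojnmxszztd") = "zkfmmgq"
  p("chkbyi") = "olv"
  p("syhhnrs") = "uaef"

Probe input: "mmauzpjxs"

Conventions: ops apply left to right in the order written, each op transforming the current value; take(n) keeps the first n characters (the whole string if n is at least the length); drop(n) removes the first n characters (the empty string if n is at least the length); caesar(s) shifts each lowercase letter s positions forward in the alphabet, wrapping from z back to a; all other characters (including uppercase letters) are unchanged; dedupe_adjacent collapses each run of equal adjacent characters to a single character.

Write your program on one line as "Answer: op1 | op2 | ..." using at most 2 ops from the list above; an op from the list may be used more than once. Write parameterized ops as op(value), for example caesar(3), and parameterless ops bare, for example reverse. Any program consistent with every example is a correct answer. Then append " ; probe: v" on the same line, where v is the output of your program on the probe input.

drop(3) | caesar(13) ; probe: "hmcwkf"

Check, running the answer program on each example:
  "nvbde" -> "de" -> "qr"
  "acxzbhryheta" -> "zbhryheta" -> "mouelurgn"
  "ojnmxszztd" -> "mxszztd" -> "zkfmmgq"
  "chkbyi" -> "byi" -> "olv"
  "syhhnrs" -> "hnrs" -> "uaef"
  probe: "mmauzpjxs" -> "uzpjxs" -> "hmcwkf"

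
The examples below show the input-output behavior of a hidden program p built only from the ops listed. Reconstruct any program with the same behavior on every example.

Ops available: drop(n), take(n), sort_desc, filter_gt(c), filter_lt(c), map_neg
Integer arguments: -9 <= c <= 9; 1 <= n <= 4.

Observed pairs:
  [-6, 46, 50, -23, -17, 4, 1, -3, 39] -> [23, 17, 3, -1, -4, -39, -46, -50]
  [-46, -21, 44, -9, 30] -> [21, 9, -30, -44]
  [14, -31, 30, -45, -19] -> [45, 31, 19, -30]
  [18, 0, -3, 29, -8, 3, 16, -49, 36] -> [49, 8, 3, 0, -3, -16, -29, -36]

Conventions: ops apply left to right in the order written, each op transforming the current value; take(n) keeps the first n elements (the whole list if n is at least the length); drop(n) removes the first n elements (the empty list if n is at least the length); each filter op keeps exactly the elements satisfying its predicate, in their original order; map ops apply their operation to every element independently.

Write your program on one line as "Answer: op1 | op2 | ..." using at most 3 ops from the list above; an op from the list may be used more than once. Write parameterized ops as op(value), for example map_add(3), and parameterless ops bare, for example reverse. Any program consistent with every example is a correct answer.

map_neg | drop(1) | sort_desc

Check, running the answer program on each example:
  [-6, 46, 50, -23, -17, 4, 1, -3, 39] -> [6, -46, -50, 23, 17, -4, -1, 3, -39] -> [-46, -50, 23, 17, -4, -1, 3, -39] -> [23, 17, 3, -1, -4, -39, -46, -50]
  [-46, -21, 44, -9, 30] -> [46, 21, -44, 9, -30] -> [21, -44, 9, -30] -> [21, 9, -30, -44]
  [14, -31, 30, -45, -19] -> [-14, 31, -30, 45, 19] -> [31, -30, 45, 19] -> [45, 31, 19, -30]
  [18, 0, -3, 29, -8, 3, 16, -49, 36] -> [-18, 0, 3, -29, 8, -3, -16, 49, -36] -> [0, 3, -29, 8, -3, -16, 49, -36] -> [49, 8, 3, 0, -3, -16, -29, -36]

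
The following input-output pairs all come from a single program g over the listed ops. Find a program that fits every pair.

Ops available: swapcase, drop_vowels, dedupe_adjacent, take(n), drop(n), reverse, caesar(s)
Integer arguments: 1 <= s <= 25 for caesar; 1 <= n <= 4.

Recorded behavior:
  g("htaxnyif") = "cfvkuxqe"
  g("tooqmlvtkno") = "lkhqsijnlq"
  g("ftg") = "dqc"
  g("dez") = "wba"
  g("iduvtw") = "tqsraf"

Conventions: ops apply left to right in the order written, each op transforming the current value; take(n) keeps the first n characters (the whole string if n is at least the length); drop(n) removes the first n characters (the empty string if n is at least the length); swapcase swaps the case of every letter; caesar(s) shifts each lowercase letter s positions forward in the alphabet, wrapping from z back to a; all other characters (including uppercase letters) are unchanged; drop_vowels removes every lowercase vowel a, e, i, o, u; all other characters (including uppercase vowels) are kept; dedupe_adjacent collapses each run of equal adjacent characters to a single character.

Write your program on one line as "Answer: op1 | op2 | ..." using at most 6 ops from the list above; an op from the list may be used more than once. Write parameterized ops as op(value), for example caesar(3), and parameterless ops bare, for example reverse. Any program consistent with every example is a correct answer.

swapcase | dedupe_adjacent | reverse | swapcase | caesar(23)

Check, running the answer program on each example:
  "htaxnyif" -> "HTAXNYIF" -> "HTAXNYIF" -> "FIYNXATH" -> "fiynxath" -> "cfvkuxqe"
  "tooqmlvtkno" -> "TOOQMLVTKNO" -> "TOQMLVTKNO" -> "ONKTVLMQOT" -> "onktvlmqot" -> "lkhqsijnlq"
  "ftg" -> "FTG" -> "FTG" -> "GTF" -> "gtf" -> "dqc"
  "dez" -> "DEZ" -> "DEZ" -> "ZED" -> "zed" -> "wba"
  "iduvtw" -> "IDUVTW" -> "IDUVTW" -> "WTVUDI" -> "wtvudi" -> "tqsraf"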